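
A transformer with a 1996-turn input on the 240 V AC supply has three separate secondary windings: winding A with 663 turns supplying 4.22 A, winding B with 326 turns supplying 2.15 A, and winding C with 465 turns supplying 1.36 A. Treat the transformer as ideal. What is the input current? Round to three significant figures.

V_A = 240 × 663/1996 = 79.719 V; V_B = 240 × 326/1996 = 39.198 V; V_C = 240 × 465/1996 = 55.912 V.
P_out = V_A I_A + V_B I_B + V_C I_C = 79.719×4.22 + 39.198×2.15 + 55.912×1.36 = 336.42 + 84.277 + 76.040 = 496.73 W.
Ideal ⇒ P_in = P_out, so I_in = P_out/V_in = 496.73/240 = 2.07 A.

I_in ≈ 2.07 A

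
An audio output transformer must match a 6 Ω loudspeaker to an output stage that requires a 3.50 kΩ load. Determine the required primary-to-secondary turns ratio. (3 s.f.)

N_p/N_s ≈ 24.2

Z_p/Z_s = (N_p/N_s)², so N_p/N_s = √(3500/6) = √583 = 24.2.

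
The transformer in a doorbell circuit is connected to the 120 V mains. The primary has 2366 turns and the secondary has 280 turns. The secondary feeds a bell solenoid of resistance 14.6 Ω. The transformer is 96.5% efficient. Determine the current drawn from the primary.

V_s = 120 × 280/2366 = 14.201 V.
I_s = V_s/R = 14.201/14.6 = 0.97268 A.
P_out = V_s I_s = 14.201 × 0.97268 = 13.813 W.
P_in = P_out/η = 13.813/0.965 = 14.314 W.
I_p = P_in/V_p = 14.314/120 = 0.119 A.

I_p ≈ 0.119 A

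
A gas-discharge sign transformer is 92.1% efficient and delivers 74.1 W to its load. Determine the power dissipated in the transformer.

P_loss ≈ 6.36 W

P_in = P_out/η = 74.1/0.921 = 80.4560 W.
P_loss = P_in − P_out = 80.4560 − 74.1 = 6.36 W.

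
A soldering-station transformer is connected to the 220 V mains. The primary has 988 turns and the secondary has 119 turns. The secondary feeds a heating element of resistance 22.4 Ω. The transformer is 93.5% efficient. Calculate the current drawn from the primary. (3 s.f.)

V_s = 220 × 119/988 = 26.498 V.
I_s = V_s/R = 26.498/22.4 = 1.1829 A.
P_out = V_s I_s = 26.498 × 1.1829 = 31.346 W.
P_in = P_out/η = 31.346/0.935 = 33.525 W.
I_p = P_in/V_p = 33.525/220 = 0.152 A.

I_p ≈ 0.152 A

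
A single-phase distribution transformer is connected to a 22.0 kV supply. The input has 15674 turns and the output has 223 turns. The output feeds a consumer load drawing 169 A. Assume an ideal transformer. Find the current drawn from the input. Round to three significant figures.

For an ideal transformer I_in N_in = I_out N_out, so I_in = 169 × 223/15674 = 2.40 A.

I_in ≈ 2.40 A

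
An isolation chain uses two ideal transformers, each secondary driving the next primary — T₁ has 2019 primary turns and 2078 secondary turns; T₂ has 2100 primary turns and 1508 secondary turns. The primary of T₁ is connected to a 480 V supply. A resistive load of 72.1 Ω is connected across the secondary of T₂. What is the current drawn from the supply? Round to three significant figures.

I_supply ≈ 3.64 A

After T₁: V = 480.00 × 2078/2019 = 494.03 V.
After T₂: V = 494.03 × 1508/2100 = 354.76 V.
I_load = 354.76/72.1 = 4.9204 A, so P_out = 354.76 × 4.9204 = 1745.5 W.
All ideal ⇒ P_in = P_out, so I_supply = 1745.5/480 = 3.64 A.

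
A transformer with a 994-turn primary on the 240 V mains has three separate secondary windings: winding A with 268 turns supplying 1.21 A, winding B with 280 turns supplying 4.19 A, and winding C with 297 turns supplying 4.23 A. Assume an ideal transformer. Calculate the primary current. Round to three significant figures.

V_A = 240 × 268/994 = 64.708 V; V_B = 240 × 280/994 = 67.606 V; V_C = 240 × 297/994 = 71.710 V.
P_out = V_A I_A + V_B I_B + V_C I_C = 64.708×1.21 + 67.606×4.19 + 71.710×4.23 = 78.297 + 283.27 + 303.33 = 664.90 W.
Ideal ⇒ P_in = P_out, so I_p = P_out/V_p = 664.90/240 = 2.77 A.

I_p ≈ 2.77 A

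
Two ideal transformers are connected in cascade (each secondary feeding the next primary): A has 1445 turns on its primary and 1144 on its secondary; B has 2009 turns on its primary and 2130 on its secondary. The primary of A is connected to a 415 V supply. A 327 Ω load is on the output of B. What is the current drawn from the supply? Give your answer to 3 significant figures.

I_supply ≈ 0.894 A

Secondary of A: V = 415.00 × 1144/1445 = 328.55 V.
Secondary of B: V = 328.55 × 2130/2009 = 348.34 V.
I_load = 348.34/327 = 1.0653 A, so P_out = 348.34 × 1.0653 = 371.08 W.
All ideal ⇒ P_in = P_out, so I_supply = 371.08/415 = 0.894 A.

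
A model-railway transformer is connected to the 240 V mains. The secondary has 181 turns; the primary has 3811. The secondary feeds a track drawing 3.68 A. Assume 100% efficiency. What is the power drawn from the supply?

P ≈ 41.9 W

I_p = I_s × N_s/N_p = 3.68 × 181/3811 = 0.17478 A.
P = V_p I_p = 240 × 0.17478 = 41.9 W.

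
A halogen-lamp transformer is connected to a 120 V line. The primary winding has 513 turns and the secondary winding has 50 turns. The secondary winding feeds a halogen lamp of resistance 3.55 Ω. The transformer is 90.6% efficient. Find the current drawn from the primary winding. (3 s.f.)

V_s = 120 × 50/513 = 11.696 V.
I_s = V_s/R = 11.696/3.55 = 3.2946 A.
P_out = V_s I_s = 11.696 × 3.2946 = 38.534 W.
P_in = P_out/η = 38.534/0.906 = 42.532 W.
I_p = P_in/V_p = 42.532/120 = 0.354 A.

I_p ≈ 0.354 A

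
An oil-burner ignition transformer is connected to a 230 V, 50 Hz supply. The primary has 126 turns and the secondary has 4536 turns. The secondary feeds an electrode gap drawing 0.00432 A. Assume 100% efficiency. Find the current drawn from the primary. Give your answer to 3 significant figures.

For an ideal transformer I_p N_p = I_s N_s, so I_p = 0.00432 × 4536/126 = 0.156 A.

I_p ≈ 0.156 A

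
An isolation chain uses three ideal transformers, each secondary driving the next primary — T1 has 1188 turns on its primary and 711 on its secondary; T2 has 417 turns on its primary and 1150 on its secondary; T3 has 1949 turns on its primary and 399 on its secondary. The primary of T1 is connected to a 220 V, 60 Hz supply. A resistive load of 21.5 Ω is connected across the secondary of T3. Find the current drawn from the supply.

I_supply ≈ 1.17 A

After T1: V = 220.00 × 711/1188 = 131.67 V.
After T2: V = 131.67 × 1150/417 = 363.11 V.
After T3: V = 363.11 × 399/1949 = 74.336 V.
I_load = 74.336/21.5 = 3.4575 A, so P_out = 74.336 × 3.4575 = 257.02 W.
All ideal ⇒ P_in = P_out, so I_supply = 257.02/220 = 1.17 A.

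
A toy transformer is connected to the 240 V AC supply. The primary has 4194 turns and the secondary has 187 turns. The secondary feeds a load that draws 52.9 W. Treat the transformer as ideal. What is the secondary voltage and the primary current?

V_s ≈ 10.7 V, I_p ≈ 0.220 A

V_s = V_p × N_s/N_p = 240 × 187/4194 = 10.701 V.
I_s = P/V_s = 52.9/10.701 = 4.9435 A.
I_p = I_s × N_s/N_p = 4.9435 × 187/4194 = 0.220 A.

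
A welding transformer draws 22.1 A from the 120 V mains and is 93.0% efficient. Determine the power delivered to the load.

P_out ≈ 2470 W

P_in = V_p I_p = 120 × 22.1 = 2652.0 W.
P_out = η P_in = 0.930 × 2652.0 = 2470 W.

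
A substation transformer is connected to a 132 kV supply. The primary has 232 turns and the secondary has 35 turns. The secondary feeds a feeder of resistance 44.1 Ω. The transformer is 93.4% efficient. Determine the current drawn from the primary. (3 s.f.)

I_p ≈ 72.9 A

V_s = 132000 × 35/232 = 19914 V.
I_s = V_s/R = 19914/44.1 = 451.56 A.
P_out = V_s I_s = 19914 × 451.56 = 8.9923×10^6 W.
P_in = P_out/η = 8.9923×10^6/0.934 = 9.6277×10^6 W.
I_p = P_in/V_p = 9.6277×10^6/132000 = 72.9 A.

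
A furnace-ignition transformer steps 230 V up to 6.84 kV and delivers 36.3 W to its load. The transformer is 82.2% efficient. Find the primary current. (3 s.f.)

I_p ≈ 0.192 A

P_in = P_out/η = 36.3/0.822 = 44.161 W.
I_p = P_in/V_p = 44.161/230 = 0.192 A.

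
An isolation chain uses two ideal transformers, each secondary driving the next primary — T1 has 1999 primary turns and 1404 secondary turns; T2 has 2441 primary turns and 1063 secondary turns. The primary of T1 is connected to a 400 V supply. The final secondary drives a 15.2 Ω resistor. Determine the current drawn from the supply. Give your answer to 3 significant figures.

Secondary of T1: V = 400.00 × 1404/1999 = 280.94 V.
Secondary of T2: V = 280.94 × 1063/2441 = 122.34 V.
I_load = 122.34/15.2 = 8.0489 A, so P_out = 122.34 × 8.0489 = 984.73 W.
All ideal ⇒ P_in = P_out, so I_supply = 984.73/400 = 2.46 A.

I_supply ≈ 2.46 A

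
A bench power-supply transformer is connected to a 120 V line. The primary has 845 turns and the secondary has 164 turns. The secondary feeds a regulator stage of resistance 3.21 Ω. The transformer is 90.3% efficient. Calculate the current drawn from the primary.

V_s = 120 × 164/845 = 23.290 V.
I_s = V_s/R = 23.290/3.21 = 7.2554 A.
P_out = V_s I_s = 23.290 × 7.2554 = 168.98 W.
P_in = P_out/η = 168.98/0.903 = 187.13 W.
I_p = P_in/V_p = 187.13/120 = 1.56 A.

I_p ≈ 1.56 A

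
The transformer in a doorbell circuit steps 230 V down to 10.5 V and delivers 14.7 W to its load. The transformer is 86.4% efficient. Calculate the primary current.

I_p ≈ 0.0740 A

P_in = P_out/η = 14.7/0.864 = 17.014 W.
I_p = P_in/V_p = 17.014/230 = 0.0740 A.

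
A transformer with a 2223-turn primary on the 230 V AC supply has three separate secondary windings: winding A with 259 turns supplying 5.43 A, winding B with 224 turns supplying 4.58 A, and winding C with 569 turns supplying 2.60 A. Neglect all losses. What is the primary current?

I_p ≈ 1.76 A

V_A = 230 × 259/2223 = 26.797 V; V_B = 230 × 224/2223 = 23.176 V; V_C = 230 × 569/2223 = 58.871 V.
P_out = V_A I_A + V_B I_B + V_C I_C = 26.797×5.43 + 23.176×4.58 + 58.871×2.60 = 145.51 + 106.15 + 153.06 = 404.72 W.
Ideal ⇒ P_in = P_out, so I_p = P_out/V_p = 404.72/230 = 1.76 A.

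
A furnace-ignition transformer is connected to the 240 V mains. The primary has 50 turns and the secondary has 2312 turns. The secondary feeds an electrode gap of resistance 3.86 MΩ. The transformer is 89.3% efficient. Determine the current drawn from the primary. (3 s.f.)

I_p ≈ 0.149 A

V_s = 240 × 2312/50 = 11098 V.
I_s = V_s/R = 11098/(3.86×10^6) = 0.0028750 A.
P_out = V_s I_s = 11098 × 0.0028750 = 31.906 W.
P_in = P_out/η = 31.906/0.893 = 35.729 W.
I_p = P_in/V_p = 35.729/240 = 0.149 A.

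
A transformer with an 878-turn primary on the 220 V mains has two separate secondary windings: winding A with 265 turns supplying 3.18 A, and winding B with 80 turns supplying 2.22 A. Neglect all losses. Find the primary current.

V_A = 220 × 265/878 = 66.401 V; V_B = 220 × 80/878 = 20.046 V.
P_out = V_A I_A + V_B I_B = 66.401×3.18 + 20.046×2.22 = 211.15 + 44.501 = 255.66 W.
Ideal ⇒ P_in = P_out, so I_p = P_out/V_p = 255.66/220 = 1.16 A.

I_p ≈ 1.16 A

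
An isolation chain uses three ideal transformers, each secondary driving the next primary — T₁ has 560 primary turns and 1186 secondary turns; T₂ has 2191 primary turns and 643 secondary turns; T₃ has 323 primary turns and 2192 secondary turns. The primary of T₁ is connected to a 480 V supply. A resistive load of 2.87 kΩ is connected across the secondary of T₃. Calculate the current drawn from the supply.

Secondary of T₁: V = 480.00 × 1186/560 = 1016.6 V.
Secondary of T₂: V = 1016.6 × 643/2191 = 298.34 V.
Secondary of T₃: V = 298.34 × 2192/323 = 2024.6 V.
I_load = 2024.6/2870 = 0.70544 A, so P_out = 2024.6 × 0.70544 = 1428.3 W.
All ideal ⇒ P_in = P_out, so I_supply = 1428.3/480 = 2.98 A.

I_supply ≈ 2.98 A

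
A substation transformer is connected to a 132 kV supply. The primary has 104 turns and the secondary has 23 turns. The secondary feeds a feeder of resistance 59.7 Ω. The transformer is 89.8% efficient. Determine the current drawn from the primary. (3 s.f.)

I_p ≈ 120 A

V_s = 132000 × 23/104 = 29192 V.
I_s = V_s/R = 29192/59.7 = 488.98 A.
P_out = V_s I_s = 29192 × 488.98 = 1.4275×10^7 W.
P_in = P_out/η = 1.4275×10^7/0.898 = 1.5896×10^7 W.
I_p = P_in/V_p = 1.5896×10^7/132000 = 120 A.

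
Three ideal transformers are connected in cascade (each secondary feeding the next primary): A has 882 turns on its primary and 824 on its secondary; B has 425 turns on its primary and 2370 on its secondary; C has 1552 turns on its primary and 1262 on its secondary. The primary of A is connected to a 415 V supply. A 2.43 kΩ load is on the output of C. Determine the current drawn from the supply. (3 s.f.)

After A: V = 415.00 × 824/882 = 387.71 V.
After B: V = 387.71 × 2370/425 = 2162.1 V.
After C: V = 2162.1 × 1262/1552 = 1758.1 V.
I_load = 1758.1/2430 = 0.72348 A, so P_out = 1758.1 × 0.72348 = 1271.9 W.
All ideal ⇒ P_in = P_out, so I_supply = 1271.9/415 = 3.06 A.

I_supply ≈ 3.06 A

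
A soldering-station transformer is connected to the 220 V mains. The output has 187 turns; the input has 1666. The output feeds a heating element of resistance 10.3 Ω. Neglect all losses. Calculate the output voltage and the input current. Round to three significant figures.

V_out = V_in × N_out/N_in = 220 × 187/1666 = 24.694 V.
I_out = V_out/R = 24.694/10.3 = 2.3975 A.
I_in = I_out × N_out/N_in = 2.3975 × 187/1666 = 0.269 A.

V_out ≈ 24.7 V, I_in ≈ 0.269 A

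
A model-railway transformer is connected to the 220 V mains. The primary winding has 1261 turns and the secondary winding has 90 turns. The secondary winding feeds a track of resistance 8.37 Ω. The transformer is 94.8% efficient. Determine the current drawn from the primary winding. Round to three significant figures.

V_s = 220 × 90/1261 = 15.702 V.
I_s = V_s/R = 15.702/8.37 = 1.8760 A.
P_out = V_s I_s = 15.702 × 1.8760 = 29.456 W.
P_in = P_out/η = 29.456/0.948 = 31.072 W.
I_p = P_in/V_p = 31.072/220 = 0.141 A.

I_p ≈ 0.141 A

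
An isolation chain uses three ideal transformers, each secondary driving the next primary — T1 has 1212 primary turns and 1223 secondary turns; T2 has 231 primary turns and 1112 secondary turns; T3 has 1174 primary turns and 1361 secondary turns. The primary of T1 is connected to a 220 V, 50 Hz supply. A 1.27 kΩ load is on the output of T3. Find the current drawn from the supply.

Secondary of T1: V = 220.00 × 1223/1212 = 222.00 V.
Secondary of T2: V = 222.00 × 1112/231 = 1068.7 V.
Secondary of T3: V = 1068.7 × 1361/1174 = 1238.9 V.
I_load = 1238.9/1270 = 0.97550 A, so P_out = 1238.9 × 0.97550 = 1208.5 W.
All ideal ⇒ P_in = P_out, so I_supply = 1208.5/220 = 5.49 A.

I_supply ≈ 5.49 A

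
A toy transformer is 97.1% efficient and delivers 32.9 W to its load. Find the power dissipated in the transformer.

P_loss ≈ 0.983 W

P_in = P_out/η = 32.9/0.971 = 33.8826 W.
P_loss = P_in − P_out = 33.8826 − 32.9 = 0.983 W.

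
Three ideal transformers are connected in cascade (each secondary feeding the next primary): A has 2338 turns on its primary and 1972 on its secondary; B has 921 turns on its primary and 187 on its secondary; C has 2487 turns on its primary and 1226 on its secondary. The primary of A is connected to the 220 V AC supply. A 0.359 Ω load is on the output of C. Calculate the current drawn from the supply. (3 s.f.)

I_supply ≈ 4.37 A

After A: V = 220.00 × 1972/2338 = 185.56 V.
After B: V = 185.56 × 187/921 = 37.676 V.
After C: V = 37.676 × 1226/2487 = 18.573 V.
I_load = 18.573/0.359 = 51.735 A, so P_out = 18.573 × 51.735 = 960.88 W.
All ideal ⇒ P_in = P_out, so I_supply = 960.88/220 = 4.37 A.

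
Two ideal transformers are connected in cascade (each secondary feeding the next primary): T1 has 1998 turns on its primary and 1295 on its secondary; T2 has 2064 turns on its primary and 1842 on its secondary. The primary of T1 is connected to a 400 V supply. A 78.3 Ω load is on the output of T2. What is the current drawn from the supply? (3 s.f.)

Secondary of T1: V = 400.00 × 1295/1998 = 259.26 V.
Secondary of T2: V = 259.26 × 1842/2064 = 231.37 V.
I_load = 231.37/78.3 = 2.9550 A, so P_out = 231.37 × 2.9550 = 683.70 W.
All ideal ⇒ P_in = P_out, so I_supply = 683.70/400 = 1.71 A.

I_supply ≈ 1.71 A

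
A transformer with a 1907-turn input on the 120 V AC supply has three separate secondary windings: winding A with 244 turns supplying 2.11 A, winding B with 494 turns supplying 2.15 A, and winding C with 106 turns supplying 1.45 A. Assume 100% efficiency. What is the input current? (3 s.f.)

I_in ≈ 0.908 A

V_A = 120 × 244/1907 = 15.354 V; V_B = 120 × 494/1907 = 31.085 V; V_C = 120 × 106/1907 = 6.6702 V.
P_out = V_A I_A + V_B I_B + V_C I_C = 15.354×2.11 + 31.085×2.15 + 6.6702×1.45 = 32.397 + 66.834 + 9.6717 = 108.90 W.
Ideal ⇒ P_in = P_out, so I_in = P_out/V_in = 108.90/120 = 0.908 A.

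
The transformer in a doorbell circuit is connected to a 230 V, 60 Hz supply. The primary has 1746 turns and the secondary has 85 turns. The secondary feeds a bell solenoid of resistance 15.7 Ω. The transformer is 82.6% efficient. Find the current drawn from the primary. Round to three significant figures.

V_s = 230 × 85/1746 = 11.197 V.
I_s = V_s/R = 11.197/15.7 = 0.71319 A.
P_out = V_s I_s = 11.197 × 0.71319 = 7.9856 W.
P_in = P_out/η = 7.9856/0.826 = 9.6677 W.
I_p = P_in/V_p = 9.6677/230 = 0.0420 A.

I_p ≈ 0.0420 A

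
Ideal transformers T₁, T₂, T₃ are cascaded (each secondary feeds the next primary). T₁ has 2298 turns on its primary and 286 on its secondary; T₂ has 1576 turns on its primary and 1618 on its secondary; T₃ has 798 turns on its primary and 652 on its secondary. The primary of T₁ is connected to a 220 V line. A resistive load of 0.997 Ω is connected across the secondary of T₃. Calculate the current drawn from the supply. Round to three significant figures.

After T₁: V = 220.00 × 286/2298 = 27.380 V.
After T₂: V = 27.380 × 1618/1576 = 28.110 V.
After T₃: V = 28.110 × 652/798 = 22.967 V.
I_load = 22.967/0.997 = 23.036 A, so P_out = 22.967 × 23.036 = 529.07 W.
All ideal ⇒ P_in = P_out, so I_supply = 529.07/220 = 2.40 A.

I_supply ≈ 2.40 A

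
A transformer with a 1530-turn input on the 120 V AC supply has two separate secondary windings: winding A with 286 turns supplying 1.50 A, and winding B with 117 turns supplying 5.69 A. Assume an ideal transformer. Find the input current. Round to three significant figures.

V_A = 120 × 286/1530 = 22.431 V; V_B = 120 × 117/1530 = 9.1765 V.
P_out = V_A I_A + V_B I_B = 22.431×1.50 + 9.1765×5.69 = 33.647 + 52.214 = 85.861 W.
Ideal ⇒ P_in = P_out, so I_in = P_out/V_in = 85.861/120 = 0.716 A.

I_in ≈ 0.716 A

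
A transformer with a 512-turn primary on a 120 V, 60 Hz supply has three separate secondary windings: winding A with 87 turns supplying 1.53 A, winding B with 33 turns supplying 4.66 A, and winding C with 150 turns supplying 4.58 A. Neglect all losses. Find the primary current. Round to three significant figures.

I_p ≈ 1.90 A

V_A = 120 × 87/512 = 20.391 V; V_B = 120 × 33/512 = 7.7344 V; V_C = 120 × 150/512 = 35.156 V.
P_out = V_A I_A + V_B I_B + V_C I_C = 20.391×1.53 + 7.7344×4.66 + 35.156×4.58 = 31.198 + 36.042 + 161.02 = 228.26 W.
Ideal ⇒ P_in = P_out, so I_p = P_out/V_p = 228.26/120 = 1.90 A.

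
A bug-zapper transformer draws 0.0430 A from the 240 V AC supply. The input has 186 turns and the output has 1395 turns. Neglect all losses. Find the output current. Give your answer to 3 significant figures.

I_out/I_in = N_in/N_out, so I_out = 0.0430 × 186/1395 = 0.00573 A.

I_out ≈ 0.00573 A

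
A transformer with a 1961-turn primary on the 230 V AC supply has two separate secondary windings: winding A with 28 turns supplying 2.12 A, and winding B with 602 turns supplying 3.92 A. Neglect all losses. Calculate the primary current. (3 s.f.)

V_A = 230 × 28/1961 = 3.2840 V; V_B = 230 × 602/1961 = 70.607 V.
P_out = V_A I_A + V_B I_B = 3.2840×2.12 + 70.607×3.92 = 6.9622 + 276.78 = 283.74 W.
Ideal ⇒ P_in = P_out, so I_p = P_out/V_p = 283.74/230 = 1.23 A.

I_p ≈ 1.23 A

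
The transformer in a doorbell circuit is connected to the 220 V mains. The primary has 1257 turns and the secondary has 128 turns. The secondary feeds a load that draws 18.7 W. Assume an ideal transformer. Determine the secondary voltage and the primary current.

V_s ≈ 22.4 V, I_p ≈ 0.0850 A

V_s = V_p × N_s/N_p = 220 × 128/1257 = 22.403 V.
I_s = P/V_s = 18.7/22.403 = 0.83473 A.
I_p = I_s × N_s/N_p = 0.83473 × 128/1257 = 0.0850 A.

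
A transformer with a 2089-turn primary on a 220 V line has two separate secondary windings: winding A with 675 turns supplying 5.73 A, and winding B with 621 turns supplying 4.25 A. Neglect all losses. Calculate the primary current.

I_p ≈ 3.11 A

V_A = 220 × 675/2089 = 71.087 V; V_B = 220 × 621/2089 = 65.400 V.
P_out = V_A I_A + V_B I_B = 71.087×5.73 + 65.400×4.25 = 407.33 + 277.95 = 685.28 W.
Ideal ⇒ P_in = P_out, so I_p = P_out/V_p = 685.28/220 = 3.11 A.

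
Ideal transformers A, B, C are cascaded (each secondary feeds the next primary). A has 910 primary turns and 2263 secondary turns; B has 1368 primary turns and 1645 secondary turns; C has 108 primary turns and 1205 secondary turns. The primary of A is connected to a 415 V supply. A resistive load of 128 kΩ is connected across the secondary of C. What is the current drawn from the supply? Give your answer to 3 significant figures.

Secondary of A: V = 415.00 × 2263/910 = 1032.0 V.
Secondary of B: V = 1032.0 × 1645/1368 = 1241.0 V.
Secondary of C: V = 1241.0 × 1205/108 = 13846 V.
I_load = 13846/128000 = 0.10817 A, so P_out = 13846 × 0.10817 = 1497.8 W.
All ideal ⇒ P_in = P_out, so I_supply = 1497.8/415 = 3.61 A.

I_supply ≈ 3.61 A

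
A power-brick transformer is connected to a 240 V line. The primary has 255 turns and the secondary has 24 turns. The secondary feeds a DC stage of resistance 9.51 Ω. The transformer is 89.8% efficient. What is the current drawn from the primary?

I_p ≈ 0.249 A

V_s = 240 × 24/255 = 22.588 V.
I_s = V_s/R = 22.588/9.51 = 2.3752 A.
P_out = V_s I_s = 22.588 × 2.3752 = 53.652 W.
P_in = P_out/η = 53.652/0.898 = 59.746 W.
I_p = P_in/V_p = 59.746/240 = 0.249 A.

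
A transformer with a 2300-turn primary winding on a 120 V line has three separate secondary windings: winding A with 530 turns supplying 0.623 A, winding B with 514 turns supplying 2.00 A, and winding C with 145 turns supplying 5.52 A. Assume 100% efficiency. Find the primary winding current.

I_p ≈ 0.939 A

V_A = 120 × 530/2300 = 27.652 V; V_B = 120 × 514/2300 = 26.817 V; V_C = 120 × 145/2300 = 7.5652 V.
P_out = V_A I_A + V_B I_B + V_C I_C = 27.652×0.623 + 26.817×2.00 + 7.5652×5.52 = 17.227 + 53.635 + 41.760 = 112.62 W.
Ideal ⇒ P_in = P_out, so I_p = P_out/V_p = 112.62/120 = 0.939 A.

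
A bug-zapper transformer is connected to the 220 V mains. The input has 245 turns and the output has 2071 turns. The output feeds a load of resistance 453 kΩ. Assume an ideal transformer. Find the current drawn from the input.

V_out = V_in × N_out/N_in = 220 × 2071/245 = 1859.7 V.
I_out = V_out/R = 1859.7/453000 = 0.0041052 A.
For an ideal transformer I_in N_in = I_out N_out, so I_in = 0.0041052 × 2071/245 = 0.0347 A.

I_in ≈ 0.0347 A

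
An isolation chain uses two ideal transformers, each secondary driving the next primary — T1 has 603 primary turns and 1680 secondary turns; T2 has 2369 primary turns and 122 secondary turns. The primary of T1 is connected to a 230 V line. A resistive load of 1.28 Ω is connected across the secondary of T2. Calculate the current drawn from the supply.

I_supply ≈ 3.70 A

Secondary of T1: V = 230.00 × 1680/603 = 640.80 V.
Secondary of T2: V = 640.80 × 122/2369 = 33.000 V.
I_load = 33.000/1.28 = 25.781 A, so P_out = 33.000 × 25.781 = 850.78 W.
All ideal ⇒ P_in = P_out, so I_supply = 850.78/230 = 3.70 A.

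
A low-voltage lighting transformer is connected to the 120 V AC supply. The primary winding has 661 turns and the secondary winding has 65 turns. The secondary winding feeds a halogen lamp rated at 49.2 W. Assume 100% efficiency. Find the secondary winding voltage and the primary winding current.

V_s = V_p × N_s/N_p = 120 × 65/661 = 11.800 V.
I_s = P/V_s = 49.2/11.800 = 4.1694 A.
I_p = I_s × N_s/N_p = 4.1694 × 65/661 = 0.410 A.

V_s ≈ 11.8 V, I_p ≈ 0.410 A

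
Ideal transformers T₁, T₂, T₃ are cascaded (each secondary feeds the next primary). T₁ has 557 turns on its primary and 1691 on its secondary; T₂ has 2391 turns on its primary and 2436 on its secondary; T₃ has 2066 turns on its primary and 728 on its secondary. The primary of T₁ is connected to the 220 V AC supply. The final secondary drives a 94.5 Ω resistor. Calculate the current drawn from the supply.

After T₁: V = 220.00 × 1691/557 = 667.90 V.
After T₂: V = 667.90 × 2436/2391 = 680.47 V.
After T₃: V = 680.47 × 728/2066 = 239.78 V.
I_load = 239.78/94.5 = 2.5373 A, so P_out = 239.78 × 2.5373 = 608.40 W.
All ideal ⇒ P_in = P_out, so I_supply = 608.40/220 = 2.77 A.

I_supply ≈ 2.77 A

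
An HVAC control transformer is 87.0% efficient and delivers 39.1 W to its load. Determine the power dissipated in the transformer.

P_loss ≈ 5.84 W

P_in = P_out/η = 39.1/0.870 = 44.9425 W.
P_loss = P_in − P_out = 44.9425 − 39.1 = 5.84 W.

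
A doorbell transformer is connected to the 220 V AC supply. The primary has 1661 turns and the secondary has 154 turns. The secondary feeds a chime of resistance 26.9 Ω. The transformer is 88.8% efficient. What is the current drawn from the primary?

I_p ≈ 0.0792 A

V_s = 220 × 154/1661 = 20.397 V.
I_s = V_s/R = 20.397/26.9 = 0.75827 A.
P_out = V_s I_s = 20.397 × 0.75827 = 15.467 W.
P_in = P_out/η = 15.467/0.888 = 17.417 W.
I_p = P_in/V_p = 17.417/220 = 0.0792 A.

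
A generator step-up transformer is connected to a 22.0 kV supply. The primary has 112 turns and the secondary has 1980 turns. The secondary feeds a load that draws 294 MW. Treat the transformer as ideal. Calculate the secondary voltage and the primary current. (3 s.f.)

V_s ≈ 389000 V, I_p ≈ 13400 A

V_s = V_p × N_s/N_p = 22000 × 1980/112 = 388930 V.
I_s = P/V_s = 2.94×10^8/388930 = 755.92 A.
I_p = I_s × N_s/N_p = 755.92 × 1980/112 = 13400 A.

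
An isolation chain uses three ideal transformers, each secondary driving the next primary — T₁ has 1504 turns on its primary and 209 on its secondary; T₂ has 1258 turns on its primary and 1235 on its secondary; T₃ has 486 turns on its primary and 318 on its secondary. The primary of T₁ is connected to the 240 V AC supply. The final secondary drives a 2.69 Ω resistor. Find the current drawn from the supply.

I_supply ≈ 0.711 A

After T₁: V = 240.00 × 209/1504 = 33.351 V.
After T₂: V = 33.351 × 1235/1258 = 32.741 V.
After T₃: V = 32.741 × 318/486 = 21.423 V.
I_load = 21.423/2.69 = 7.9641 A, so P_out = 21.423 × 7.9641 = 170.62 W.
All ideal ⇒ P_in = P_out, so I_supply = 170.62/240 = 0.711 A.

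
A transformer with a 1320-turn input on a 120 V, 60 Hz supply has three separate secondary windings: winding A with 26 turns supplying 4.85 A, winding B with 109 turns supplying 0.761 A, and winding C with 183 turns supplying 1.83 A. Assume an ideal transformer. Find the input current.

V_A = 120 × 26/1320 = 2.3636 V; V_B = 120 × 109/1320 = 9.9091 V; V_C = 120 × 183/1320 = 16.636 V.
P_out = V_A I_A + V_B I_B + V_C I_C = 2.3636×4.85 + 9.9091×0.761 + 16.636×1.83 = 11.464 + 7.5408 + 30.445 = 49.449 W.
Ideal ⇒ P_in = P_out, so I_in = P_out/V_in = 49.449/120 = 0.412 A.

I_in ≈ 0.412 A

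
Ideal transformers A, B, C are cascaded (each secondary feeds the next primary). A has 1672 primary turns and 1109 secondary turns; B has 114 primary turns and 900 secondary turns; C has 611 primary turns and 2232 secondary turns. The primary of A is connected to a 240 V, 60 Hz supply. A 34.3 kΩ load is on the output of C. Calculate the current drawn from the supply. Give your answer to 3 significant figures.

I_supply ≈ 2.56 A

Secondary of A: V = 240.00 × 1109/1672 = 159.19 V.
Secondary of B: V = 159.19 × 900/114 = 1256.7 V.
Secondary of C: V = 1256.7 × 2232/611 = 4590.9 V.
I_load = 4590.9/34300 = 0.13385 A, so P_out = 4590.9 × 0.13385 = 614.47 W.
All ideal ⇒ P_in = P_out, so I_supply = 614.47/240 = 2.56 A.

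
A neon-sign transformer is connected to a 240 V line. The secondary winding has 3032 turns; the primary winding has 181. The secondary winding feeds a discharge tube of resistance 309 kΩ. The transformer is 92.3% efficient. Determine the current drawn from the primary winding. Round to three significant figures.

V_s = 240 × 3032/181 = 4020.3 V.
I_s = V_s/R = 4020.3/309000 = 0.013011 A.
P_out = V_s I_s = 4020.3 × 0.013011 = 52.308 W.
P_in = P_out/η = 52.308/0.923 = 56.671 W.
I_p = P_in/V_p = 56.671/240 = 0.236 A.

I_p ≈ 0.236 A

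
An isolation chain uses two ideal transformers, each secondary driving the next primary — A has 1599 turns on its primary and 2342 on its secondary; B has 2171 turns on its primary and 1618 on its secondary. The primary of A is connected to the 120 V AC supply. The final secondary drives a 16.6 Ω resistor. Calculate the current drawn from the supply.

After A: V = 120.00 × 2342/1599 = 175.76 V.
After B: V = 175.76 × 1618/2171 = 130.99 V.
I_load = 130.99/16.6 = 7.8910 A, so P_out = 130.99 × 7.8910 = 1033.6 W.
All ideal ⇒ P_in = P_out, so I_supply = 1033.6/120 = 8.61 A.

I_supply ≈ 8.61 A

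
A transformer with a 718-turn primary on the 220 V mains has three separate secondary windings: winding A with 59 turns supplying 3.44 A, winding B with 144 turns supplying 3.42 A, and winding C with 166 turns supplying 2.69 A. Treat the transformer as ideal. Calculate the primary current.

V_A = 220 × 59/718 = 18.078 V; V_B = 220 × 144/718 = 44.123 V; V_C = 220 × 166/718 = 50.864 V.
P_out = V_A I_A + V_B I_B + V_C I_C = 18.078×3.44 + 44.123×3.42 + 50.864×2.69 = 62.188 + 150.90 + 136.82 = 349.91 W.
Ideal ⇒ P_in = P_out, so I_p = P_out/V_p = 349.91/220 = 1.59 A.

I_p ≈ 1.59 A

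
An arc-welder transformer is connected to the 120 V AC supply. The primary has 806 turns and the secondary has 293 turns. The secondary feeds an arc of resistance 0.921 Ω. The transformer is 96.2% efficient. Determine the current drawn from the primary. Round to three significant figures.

I_p ≈ 17.9 A

V_s = 120 × 293/806 = 43.623 V.
I_s = V_s/R = 43.623/0.921 = 47.365 A.
P_out = V_s I_s = 43.623 × 47.365 = 2066.2 W.
P_in = P_out/η = 2066.2/0.962 = 2147.8 W.
I_p = P_in/V_p = 2147.8/120 = 17.9 A.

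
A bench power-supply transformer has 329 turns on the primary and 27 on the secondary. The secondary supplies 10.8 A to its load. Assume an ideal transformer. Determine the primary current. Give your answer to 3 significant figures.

For an ideal transformer I_p/I_s = N_s/N_p, so I_p = 10.8 × 27/329 = 0.886 A.

I_p ≈ 0.886 A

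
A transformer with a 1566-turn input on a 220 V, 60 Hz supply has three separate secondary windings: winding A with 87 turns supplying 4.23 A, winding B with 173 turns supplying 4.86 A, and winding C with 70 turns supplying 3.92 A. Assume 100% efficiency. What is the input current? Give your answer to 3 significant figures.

I_in ≈ 0.947 A

V_A = 220 × 87/1566 = 12.222 V; V_B = 220 × 173/1566 = 24.304 V; V_C = 220 × 70/1566 = 9.8340 V.
P_out = V_A I_A + V_B I_B + V_C I_C = 12.222×4.23 + 24.304×4.86 + 9.8340×3.92 = 51.700 + 118.12 + 38.549 = 208.37 W.
Ideal ⇒ P_in = P_out, so I_in = P_out/V_in = 208.37/220 = 0.947 A.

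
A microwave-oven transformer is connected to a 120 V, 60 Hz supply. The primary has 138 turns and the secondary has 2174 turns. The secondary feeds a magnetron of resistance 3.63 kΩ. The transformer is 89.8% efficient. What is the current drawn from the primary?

V_s = 120 × 2174/138 = 1890.4 V.
I_s = V_s/R = 1890.4/3630 = 0.52078 A.
P_out = V_s I_s = 1890.4 × 0.52078 = 984.50 W.
P_in = P_out/η = 984.50/0.898 = 1096.3 W.
I_p = P_in/V_p = 1096.3/120 = 9.14 A.

I_p ≈ 9.14 A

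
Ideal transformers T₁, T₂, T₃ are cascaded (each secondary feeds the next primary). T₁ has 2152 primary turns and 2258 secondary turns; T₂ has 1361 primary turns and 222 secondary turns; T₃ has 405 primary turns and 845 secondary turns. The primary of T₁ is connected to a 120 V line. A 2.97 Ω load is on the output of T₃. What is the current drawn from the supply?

I_supply ≈ 5.15 A

Secondary of T₁: V = 120.00 × 2258/2152 = 125.91 V.
Secondary of T₂: V = 125.91 × 222/1361 = 20.538 V.
Secondary of T₃: V = 20.538 × 845/405 = 42.851 V.
I_load = 42.851/2.97 = 14.428 A, so P_out = 42.851 × 14.428 = 618.25 W.
All ideal ⇒ P_in = P_out, so I_supply = 618.25/120 = 5.15 A.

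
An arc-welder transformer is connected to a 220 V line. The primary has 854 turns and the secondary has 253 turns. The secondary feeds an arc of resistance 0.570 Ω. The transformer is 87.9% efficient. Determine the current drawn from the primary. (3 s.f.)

V_s = 220 × 253/854 = 65.176 V.
I_s = V_s/R = 65.176/0.570 = 114.34 A.
P_out = V_s I_s = 65.176 × 114.34 = 7452.4 W.
P_in = P_out/η = 7452.4/0.879 = 8478.3 W.
I_p = P_in/V_p = 8478.3/220 = 38.5 A.

I_p ≈ 38.5 A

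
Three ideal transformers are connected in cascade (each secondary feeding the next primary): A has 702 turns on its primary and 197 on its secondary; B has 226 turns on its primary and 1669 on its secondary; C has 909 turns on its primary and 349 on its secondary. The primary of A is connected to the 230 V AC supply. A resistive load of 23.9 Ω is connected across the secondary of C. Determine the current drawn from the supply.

After A: V = 230.00 × 197/702 = 64.544 V.
After B: V = 64.544 × 1669/226 = 476.66 V.
After C: V = 476.66 × 349/909 = 183.01 V.
I_load = 183.01/23.9 = 7.6572 A, so P_out = 183.01 × 7.6572 = 1401.3 W.
All ideal ⇒ P_in = P_out, so I_supply = 1401.3/230 = 6.09 A.

I_supply ≈ 6.09 A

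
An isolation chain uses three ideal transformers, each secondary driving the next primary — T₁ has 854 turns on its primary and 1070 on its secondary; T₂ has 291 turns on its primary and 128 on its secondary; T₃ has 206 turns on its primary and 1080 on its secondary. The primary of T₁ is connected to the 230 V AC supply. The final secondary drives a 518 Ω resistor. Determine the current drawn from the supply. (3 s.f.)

After T₁: V = 230.00 × 1070/854 = 288.17 V.
After T₂: V = 288.17 × 128/291 = 126.76 V.
After T₃: V = 126.76 × 1080/206 = 664.55 V.
I_load = 664.55/518 = 1.2829 A, so P_out = 664.55 × 1.2829 = 852.56 W.
All ideal ⇒ P_in = P_out, so I_supply = 852.56/230 = 3.71 A.

I_supply ≈ 3.71 A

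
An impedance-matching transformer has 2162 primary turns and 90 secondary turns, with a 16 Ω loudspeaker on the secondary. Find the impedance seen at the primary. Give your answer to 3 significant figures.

Z_p = (N_p/N_s)² × Z_s = (2162/90)² × 16 = 9230 Ω.

Z_p ≈ 9230 Ω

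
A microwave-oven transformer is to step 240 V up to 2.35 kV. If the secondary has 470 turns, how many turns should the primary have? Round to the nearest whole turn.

N_p = 48 turns

N_p/N_s = V_p/V_s, so N_p = 470 × 240/2350 = 48.0 ≈ 48 turns.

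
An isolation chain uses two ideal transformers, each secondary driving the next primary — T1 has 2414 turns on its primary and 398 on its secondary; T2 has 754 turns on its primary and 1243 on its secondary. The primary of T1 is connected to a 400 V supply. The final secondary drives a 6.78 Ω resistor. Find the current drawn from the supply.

I_supply ≈ 4.36 A

After T1: V = 400.00 × 398/2414 = 65.949 V.
After T2: V = 65.949 × 1243/754 = 108.72 V.
I_load = 108.72/6.78 = 16.035 A, so P_out = 108.72 × 16.035 = 1743.3 W.
All ideal ⇒ P_in = P_out, so I_supply = 1743.3/400 = 4.36 A.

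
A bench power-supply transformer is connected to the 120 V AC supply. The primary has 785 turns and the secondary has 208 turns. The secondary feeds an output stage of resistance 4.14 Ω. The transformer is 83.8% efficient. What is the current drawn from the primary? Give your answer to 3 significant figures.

I_p ≈ 2.43 A

V_s = 120 × 208/785 = 31.796 V.
I_s = V_s/R = 31.796/4.14 = 7.6802 A.
P_out = V_s I_s = 31.796 × 7.6802 = 244.20 W.
P_in = P_out/η = 244.20/0.838 = 291.41 W.
I_p = P_in/V_p = 291.41/120 = 2.43 A.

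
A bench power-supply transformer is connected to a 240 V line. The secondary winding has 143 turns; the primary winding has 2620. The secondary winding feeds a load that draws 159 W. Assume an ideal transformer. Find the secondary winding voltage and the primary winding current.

V_s ≈ 13.1 V, I_p ≈ 0.662 A

V_s = V_p × N_s/N_p = 240 × 143/2620 = 13.099 V.
I_s = P/V_s = 159/13.099 = 12.138 A.
I_p = I_s × N_s/N_p = 12.138 × 143/2620 = 0.662 A.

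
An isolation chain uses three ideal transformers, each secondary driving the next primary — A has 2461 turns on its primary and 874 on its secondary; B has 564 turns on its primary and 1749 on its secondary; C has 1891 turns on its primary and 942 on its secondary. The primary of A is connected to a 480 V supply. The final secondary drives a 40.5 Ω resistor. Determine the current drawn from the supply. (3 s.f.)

Secondary of A: V = 480.00 × 874/2461 = 170.47 V.
Secondary of B: V = 170.47 × 1749/564 = 528.63 V.
Secondary of C: V = 528.63 × 942/1891 = 263.34 V.
I_load = 263.34/40.5 = 6.5021 A, so P_out = 263.34 × 6.5021 = 1712.3 W.
All ideal ⇒ P_in = P_out, so I_supply = 1712.3/480 = 3.57 A.

I_supply ≈ 3.57 A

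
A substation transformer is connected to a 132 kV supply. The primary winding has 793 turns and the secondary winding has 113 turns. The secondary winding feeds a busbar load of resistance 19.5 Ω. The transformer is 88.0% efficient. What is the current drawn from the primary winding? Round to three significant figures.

V_s = 132000 × 113/793 = 18810 V.
I_s = V_s/R = 18810/19.5 = 964.59 A.
P_out = V_s I_s = 18810 × 964.59 = 1.8144×10^7 W.
P_in = P_out/η = 1.8144×10^7/0.880 = 2.0618×10^7 W.
I_p = P_in/V_p = 2.0618×10^7/132000 = 156 A.

I_p ≈ 156 A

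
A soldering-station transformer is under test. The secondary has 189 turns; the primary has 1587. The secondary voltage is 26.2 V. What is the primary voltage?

V_p/V_s = N_p/N_s, so V_p = 26.2 × 1587/189 = 220 V.

V_p ≈ 220 V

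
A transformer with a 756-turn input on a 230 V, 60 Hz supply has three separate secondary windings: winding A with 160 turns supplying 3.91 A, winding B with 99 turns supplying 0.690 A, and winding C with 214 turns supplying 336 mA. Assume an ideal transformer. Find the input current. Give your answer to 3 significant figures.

I_in ≈ 1.01 A

V_A = 230 × 160/756 = 48.677 V; V_B = 230 × 99/756 = 30.119 V; V_C = 230 × 214/756 = 65.106 V.
P_out = V_A I_A + V_B I_B + V_C I_C = 48.677×3.91 + 30.119×0.690 + 65.106×0.336 = 190.33 + 20.782 + 21.876 = 232.99 W.
Ideal ⇒ P_in = P_out, so I_in = P_out/V_in = 232.99/230 = 1.01 A.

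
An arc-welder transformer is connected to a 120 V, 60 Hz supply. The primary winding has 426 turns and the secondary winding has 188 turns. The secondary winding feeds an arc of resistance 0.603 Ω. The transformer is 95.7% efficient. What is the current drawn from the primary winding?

V_s = 120 × 188/426 = 52.958 V.
I_s = V_s/R = 52.958/0.603 = 87.824 A.
P_out = V_s I_s = 52.958 × 87.824 = 4651.0 W.
P_in = P_out/η = 4651.0/0.957 = 4859.9 W.
I_p = P_in/V_p = 4859.9/120 = 40.5 A.

I_p ≈ 40.5 A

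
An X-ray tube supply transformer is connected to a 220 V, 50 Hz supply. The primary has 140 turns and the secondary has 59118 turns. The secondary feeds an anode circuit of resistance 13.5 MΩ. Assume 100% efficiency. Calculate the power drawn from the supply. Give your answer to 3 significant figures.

V_s = V_p × N_s/N_p = 220 × 59118/140 = 92900 V.
I_s = V_s/R = 92900/(1.35×10^7) = 0.0068815 A.
I_p = I_s × N_s/N_p = 0.0068815 × 59118/140 = 2.9058 A.
P = V_p I_p = 220 × 2.9058 = 639 W.

P ≈ 639 W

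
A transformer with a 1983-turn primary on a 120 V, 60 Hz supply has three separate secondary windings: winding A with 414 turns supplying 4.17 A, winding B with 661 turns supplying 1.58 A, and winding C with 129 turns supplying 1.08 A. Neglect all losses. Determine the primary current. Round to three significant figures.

V_A = 120 × 414/1983 = 25.053 V; V_B = 120 × 661/1983 = 40.000 V; V_C = 120 × 129/1983 = 7.8064 V.
P_out = V_A I_A + V_B I_B + V_C I_C = 25.053×4.17 + 40.000×1.58 + 7.8064×1.08 = 104.47 + 63.200 + 8.4309 = 176.10 W.
Ideal ⇒ P_in = P_out, so I_p = P_out/V_p = 176.10/120 = 1.47 A.

I_p ≈ 1.47 A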